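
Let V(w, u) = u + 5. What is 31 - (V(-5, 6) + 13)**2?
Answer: -545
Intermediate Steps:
V(w, u) = 5 + u
31 - (V(-5, 6) + 13)**2 = 31 - ((5 + 6) + 13)**2 = 31 - (11 + 13)**2 = 31 - 1*24**2 = 31 - 1*576 = 31 - 576 = -545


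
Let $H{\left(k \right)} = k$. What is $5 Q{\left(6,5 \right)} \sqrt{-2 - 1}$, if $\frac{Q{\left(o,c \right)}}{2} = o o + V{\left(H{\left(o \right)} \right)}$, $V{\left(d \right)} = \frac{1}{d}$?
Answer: $\frac{1085 i \sqrt{3}}{3} \approx 626.42 i$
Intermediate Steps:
$Q{\left(o,c \right)} = \frac{2}{o} + 2 o^{2}$ ($Q{\left(o,c \right)} = 2 \left(o o + \frac{1}{o}\right) = 2 \left(o^{2} + \frac{1}{o}\right) = 2 \left(\frac{1}{o} + o^{2}\right) = \frac{2}{o} + 2 o^{2}$)
$5 Q{\left(6,5 \right)} \sqrt{-2 - 1} = 5 \frac{2 \left(1 + 6^{3}\right)}{6} \sqrt{-2 - 1} = 5 \cdot 2 \cdot \frac{1}{6} \left(1 + 216\right) \sqrt{-3} = 5 \cdot 2 \cdot \frac{1}{6} \cdot 217 i \sqrt{3} = 5 \cdot \frac{217}{3} i \sqrt{3} = \frac{1085 i \sqrt{3}}{3}$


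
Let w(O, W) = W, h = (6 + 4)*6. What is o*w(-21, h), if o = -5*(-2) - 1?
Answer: 540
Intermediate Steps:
h = 60 (h = 10*6 = 60)
o = 9 (o = 10 - 1 = 9)
o*w(-21, h) = 9*60 = 540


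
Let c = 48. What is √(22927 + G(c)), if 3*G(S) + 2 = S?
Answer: √206481/3 ≈ 151.47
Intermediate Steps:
G(S) = -⅔ + S/3
√(22927 + G(c)) = √(22927 + (-⅔ + (⅓)*48)) = √(22927 + (-⅔ + 16)) = √(22927 + 46/3) = √(68827/3) = √206481/3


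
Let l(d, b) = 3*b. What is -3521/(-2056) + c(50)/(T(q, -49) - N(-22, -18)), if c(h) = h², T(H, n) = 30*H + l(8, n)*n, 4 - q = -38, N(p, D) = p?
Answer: 7003137/3489032 ≈ 2.0072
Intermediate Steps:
q = 42 (q = 4 - 1*(-38) = 4 + 38 = 42)
T(H, n) = 3*n² + 30*H (T(H, n) = 30*H + (3*n)*n = 30*H + 3*n² = 3*n² + 30*H)
-3521/(-2056) + c(50)/(T(q, -49) - N(-22, -18)) = -3521/(-2056) + 50²/((3*(-49)² + 30*42) - 1*(-22)) = -3521*(-1/2056) + 2500/((3*2401 + 1260) + 22) = 3521/2056 + 2500/((7203 + 1260) + 22) = 3521/2056 + 2500/(8463 + 22) = 3521/2056 + 2500/8485 = 3521/2056 + 2500*(1/8485) = 3521/2056 + 500/1697 = 7003137/3489032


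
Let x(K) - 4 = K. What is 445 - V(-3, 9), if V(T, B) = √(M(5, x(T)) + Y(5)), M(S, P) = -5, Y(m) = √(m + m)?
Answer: 445 - √(-5 + √10) ≈ 445.0 - 1.3556*I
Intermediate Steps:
x(K) = 4 + K
Y(m) = √2*√m (Y(m) = √(2*m) = √2*√m)
V(T, B) = √(-5 + √10) (V(T, B) = √(-5 + √2*√5) = √(-5 + √10))
445 - V(-3, 9) = 445 - √(-5 + √10)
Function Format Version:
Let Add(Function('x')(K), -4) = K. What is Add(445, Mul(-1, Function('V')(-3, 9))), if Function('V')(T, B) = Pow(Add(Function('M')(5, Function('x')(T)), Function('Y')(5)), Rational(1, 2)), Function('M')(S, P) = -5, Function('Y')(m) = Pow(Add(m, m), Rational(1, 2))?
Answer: Add(445, Mul(-1, Pow(Add(-5, Pow(10, Rational(1, 2))), Rational(1, 2)))) ≈ Add(445.00, Mul(-1.3556, I))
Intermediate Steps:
Function('x')(K) = Add(4, K)
Function('Y')(m) = Mul(Pow(2, Rational(1, 2)), Pow(m, Rational(1, 2))) (Function('Y')(m) = Pow(Mul(2, m), Rational(1, 2)) = Mul(Pow(2, Rational(1, 2)), Pow(m, Rational(1, 2))))
Function('V')(T, B) = Pow(Add(-5, Pow(10, Rational(1, 2))), Rational(1, 2)) (Function('V')(T, B) = Pow(Add(-5, Mul(Pow(2, Rational(1, 2)), Pow(5, Rational(1, 2)))), Rational(1, 2)) = Pow(Add(-5, Pow(10, Rational(1, 2))), Rational(1, 2)))
Add(445, Mul(-1, Function('V')(-3, 9))) = Add(445, Mul(-1, Pow(Add(-5, Pow(10, Rational(1, 2))), Rational(1, 2))))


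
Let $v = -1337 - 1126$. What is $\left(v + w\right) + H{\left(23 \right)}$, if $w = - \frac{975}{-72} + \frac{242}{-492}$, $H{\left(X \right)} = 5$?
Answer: $- \frac{2405831}{984} \approx -2444.9$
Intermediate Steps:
$w = \frac{12841}{984}$ ($w = \left(-975\right) \left(- \frac{1}{72}\right) + 242 \left(- \frac{1}{492}\right) = \frac{325}{24} - \frac{121}{246} = \frac{12841}{984} \approx 13.05$)
$v = -2463$ ($v = -1337 - 1126 = -2463$)
$\left(v + w\right) + H{\left(23 \right)} = \left(-2463 + \frac{12841}{984}\right) + 5 = - \frac{2410751}{984} + 5 = - \frac{2405831}{984}$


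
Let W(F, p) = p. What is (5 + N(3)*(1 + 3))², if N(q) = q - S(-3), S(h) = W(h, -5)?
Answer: 1369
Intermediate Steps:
S(h) = -5
N(q) = 5 + q (N(q) = q - 1*(-5) = q + 5 = 5 + q)
(5 + N(3)*(1 + 3))² = (5 + (5 + 3)*(1 + 3))² = (5 + 8*4)² = (5 + 32)² = 37² = 1369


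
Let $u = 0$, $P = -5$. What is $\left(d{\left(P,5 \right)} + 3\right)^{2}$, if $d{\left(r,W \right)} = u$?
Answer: $9$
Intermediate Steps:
$d{\left(r,W \right)} = 0$
$\left(d{\left(P,5 \right)} + 3\right)^{2} = \left(0 + 3\right)^{2} = 3^{2} = 9$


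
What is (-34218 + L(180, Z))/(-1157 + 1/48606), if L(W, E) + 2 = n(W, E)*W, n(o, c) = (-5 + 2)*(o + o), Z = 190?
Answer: 11112303720/56237141 ≈ 197.60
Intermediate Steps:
n(o, c) = -6*o
L(W, E) = -2 - 6*W² (L(W, E) = -2 + (-6*W)*W = -2 - 6*W²)
(-34218 + L(180, Z))/(-1157 + 1/48606) = (-34218 + (-2 - 6*180²))/(-1157 + 1/48606) = (-34218 + (-2 - 6*32400))/(-1157 + 1/48606) = (-34218 + (-2 - 194400))/(-56237141/48606) = (-34218 - 194402)*(-48606/56237141) = -228620*(-48606/56237141) = 11112303720/56237141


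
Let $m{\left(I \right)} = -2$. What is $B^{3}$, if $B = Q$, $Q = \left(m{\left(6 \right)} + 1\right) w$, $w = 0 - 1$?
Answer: $1$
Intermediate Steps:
$w = -1$
$Q = 1$ ($Q = \left(-2 + 1\right) \left(-1\right) = \left(-1\right) \left(-1\right) = 1$)
$B = 1$
$B^{3} = 1^{3} = 1$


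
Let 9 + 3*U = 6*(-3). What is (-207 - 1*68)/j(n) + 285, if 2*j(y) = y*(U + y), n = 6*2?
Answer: 4855/18 ≈ 269.72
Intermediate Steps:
n = 12
U = -9 (U = -3 + (6*(-3))/3 = -3 + (1/3)*(-18) = -3 - 6 = -9)
j(y) = y*(-9 + y)/2 (j(y) = (y*(-9 + y))/2 = y*(-9 + y)/2)
(-207 - 1*68)/j(n) + 285 = (-207 - 1*68)/(((1/2)*12*(-9 + 12))) + 285 = (-207 - 68)/(((1/2)*12*3)) + 285 = -275/18 + 285 = 4855/18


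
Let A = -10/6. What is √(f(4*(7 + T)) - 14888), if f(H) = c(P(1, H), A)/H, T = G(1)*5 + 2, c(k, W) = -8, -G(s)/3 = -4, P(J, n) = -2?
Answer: I*√70881906/69 ≈ 122.02*I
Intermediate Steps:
G(s) = 12 (G(s) = -3*(-4) = 12)
A = -5/3 (A = -10*⅙ = -5/3 ≈ -1.6667)
T = 62 (T = 12*5 + 2 = 60 + 2 = 62)
f(H) = -8/H
√(f(4*(7 + T)) - 14888) = √(-8*1/(4*(7 + 62)) - 14888) = √(-8/(4*69) - 14888) = √(-8/276 - 14888) = √(-8*1/276 - 14888) = √(-2/69 - 14888) = √(-1027274/69) = I*√70881906/69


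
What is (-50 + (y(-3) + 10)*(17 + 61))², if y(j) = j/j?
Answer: 652864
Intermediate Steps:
y(j) = 1
(-50 + (y(-3) + 10)*(17 + 61))² = (-50 + (1 + 10)*(17 + 61))² = (-50 + 11*78)² = (-50 + 858)² = 808² = 652864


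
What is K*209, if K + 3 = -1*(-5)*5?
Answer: 4598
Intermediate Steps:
K = 22 (K = -3 - 1*(-5)*5 = -3 + 5*5 = -3 + 25 = 22)
K*209 = 22*209 = 4598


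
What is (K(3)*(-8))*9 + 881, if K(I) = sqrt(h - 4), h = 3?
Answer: 881 - 72*I ≈ 881.0 - 72.0*I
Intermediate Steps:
K(I) = I (K(I) = sqrt(3 - 4) = sqrt(-1) = I)
(K(3)*(-8))*9 + 881 = (I*(-8))*9 + 881 = -8*I*9 + 881 = -72*I + 881 = 881 - 72*I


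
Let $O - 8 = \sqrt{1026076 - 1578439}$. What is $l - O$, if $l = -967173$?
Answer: $-967181 - i \sqrt{552363} \approx -9.6718 \cdot 10^{5} - 743.21 i$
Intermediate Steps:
$O = 8 + i \sqrt{552363}$ ($O = 8 + \sqrt{1026076 - 1578439} = 8 + \sqrt{-552363} = 8 + i \sqrt{552363} \approx 8.0 + 743.21 i$)
$l - O = -967173 - \left(8 + i \sqrt{552363}\right) = -967181 - i \sqrt{552363}$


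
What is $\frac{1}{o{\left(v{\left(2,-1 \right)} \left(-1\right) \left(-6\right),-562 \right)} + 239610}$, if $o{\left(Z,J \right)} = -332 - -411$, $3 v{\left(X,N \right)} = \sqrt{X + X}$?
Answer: $\frac{1}{239689} \approx 4.1721 \cdot 10^{-6}$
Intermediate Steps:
$v{\left(X,N \right)} = \frac{\sqrt{2} \sqrt{X}}{3}$ ($v{\left(X,N \right)} = \frac{\sqrt{X + X}}{3} = \frac{\sqrt{2 X}}{3} = \frac{\sqrt{2} \sqrt{X}}{3}$)
$o{\left(Z,J \right)} = 79$ ($o{\left(Z,J \right)} = -332 + 411 = 79$)
$\frac{1}{o{\left(v{\left(2,-1 \right)} \left(-1\right) \left(-6\right),-562 \right)} + 239610} = \frac{1}{79 + 239610} = \frac{1}{239689}$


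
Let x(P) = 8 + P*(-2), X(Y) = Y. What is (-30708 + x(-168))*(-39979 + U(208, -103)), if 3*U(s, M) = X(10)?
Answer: 3641463428/3 ≈ 1.2138e+9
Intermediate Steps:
U(s, M) = 10/3 (U(s, M) = (⅓)*10 = 10/3)
x(P) = 8 - 2*P
(-30708 + x(-168))*(-39979 + U(208, -103)) = (-30708 + (8 - 2*(-168)))*(-39979 + 10/3) = (-30708 + (8 + 336))*(-119927/3) = (-30708 + 344)*(-119927/3) = -30364*(-119927/3) = 3641463428/3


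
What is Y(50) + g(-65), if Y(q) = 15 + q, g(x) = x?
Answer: 0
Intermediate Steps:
Y(50) + g(-65) = (15 + 50) - 65 = 65 - 65 = 0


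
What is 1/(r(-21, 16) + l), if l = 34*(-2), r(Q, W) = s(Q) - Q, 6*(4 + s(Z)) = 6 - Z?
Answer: -2/93 ≈ -0.021505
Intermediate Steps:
s(Z) = -3 - Z/6 (s(Z) = -4 + (6 - Z)/6 = -4 + (1 - Z/6) = -3 - Z/6)
r(Q, W) = -3 - 7*Q/6 (r(Q, W) = (-3 - Q/6) - Q = -3 - 7*Q/6)
l = -68
1/(r(-21, 16) + l) = 1/((-3 - 7/6*(-21)) - 68) = 1/((-3 + 49/2) - 68) = 1/(43/2 - 68) = 1/(-93/2) = -2/93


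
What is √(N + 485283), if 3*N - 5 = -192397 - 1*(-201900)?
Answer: √4396071/3 ≈ 698.89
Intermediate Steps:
N = 9508/3 (N = 5/3 + (-192397 - 1*(-201900))/3 = 5/3 + (-192397 + 201900)/3 = 5/3 + (⅓)*9503 = 5/3 + 9503/3 = 9508/3 ≈ 3169.3)
√(N + 485283) = √(9508/3 + 485283) = √(1465357/3) = √4396071/3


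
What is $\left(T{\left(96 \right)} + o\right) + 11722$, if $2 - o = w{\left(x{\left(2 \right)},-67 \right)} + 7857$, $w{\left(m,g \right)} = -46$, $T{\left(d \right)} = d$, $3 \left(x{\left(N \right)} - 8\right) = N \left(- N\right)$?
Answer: $4009$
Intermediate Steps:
$x{\left(N \right)} = 8 - \frac{N^{2}}{3}$ ($x{\left(N \right)} = 8 + \frac{N \left(- N\right)}{3} = 8 + \frac{\left(-1\right) N^{2}}{3} = 8 - \frac{N^{2}}{3}$)
$o = -7809$ ($o = 2 - \left(-46 + 7857\right) = 2 - 7811 = -7809$)
$\left(T{\left(96 \right)} + o\right) + 11722 = \left(96 - 7809\right) + 11722 = -7713 + 11722 = 4009$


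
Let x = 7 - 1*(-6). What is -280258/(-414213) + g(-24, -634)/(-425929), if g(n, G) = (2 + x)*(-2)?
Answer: 119382436072/176425328877 ≈ 0.67667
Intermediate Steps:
x = 13 (x = 7 + 6 = 13)
g(n, G) = -30 (g(n, G) = (2 + 13)*(-2) = 15*(-2) = -30)
-280258/(-414213) + g(-24, -634)/(-425929) = -280258/(-414213) - 30/(-425929) = -280258*(-1/414213) - 30*(-1/425929) = 280258/414213 + 30/425929 = 119382436072/176425328877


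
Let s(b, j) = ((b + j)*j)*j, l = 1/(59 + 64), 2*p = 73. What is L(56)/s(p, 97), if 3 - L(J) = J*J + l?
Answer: -770720/309000969 ≈ -0.0024942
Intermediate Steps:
p = 73/2 (p = (½)*73 = 73/2 ≈ 36.500)
l = 1/123 ≈ 0.0081301
s(b, j) = j²*(b + j) (s(b, j) = (j*(b + j))*j = j²*(b + j))
L(J) = 368/123 - J² (L(J) = 3 - (J*J + 1/123) = 3 - (J² + 1/123) = 3 - (1/123 + J²) = 3 + (-1/123 - J²) = 368/123 - J²)
L(56)/s(p, 97) = (368/123 - 1*56²)/((97²*(73/2 + 97))) = (368/123 - 1*3136)/((9409*(267/2))) = (368/123 - 3136)/(2512203/2) = -385360/123*2/2512203 = -770720/309000969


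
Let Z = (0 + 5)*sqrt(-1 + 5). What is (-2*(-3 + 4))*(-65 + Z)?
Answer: 110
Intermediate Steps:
Z = 10 (Z = 5*sqrt(4) = 5*2 = 10)
(-2*(-3 + 4))*(-65 + Z) = (-2*(-3 + 4))*(-65 + 10) = -2*1*(-55) = -2*(-55) = 110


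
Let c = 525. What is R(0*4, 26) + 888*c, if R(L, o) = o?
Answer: 466226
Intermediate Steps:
R(0*4, 26) + 888*c = 26 + 888*525 = 26 + 466200 = 466226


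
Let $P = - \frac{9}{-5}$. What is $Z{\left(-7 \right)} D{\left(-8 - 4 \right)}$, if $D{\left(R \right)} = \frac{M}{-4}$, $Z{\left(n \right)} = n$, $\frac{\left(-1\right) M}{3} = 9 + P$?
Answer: $- \frac{567}{10} \approx -56.7$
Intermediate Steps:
$P = \frac{9}{5}$ ($P = \left(-9\right) \left(- \frac{1}{5}\right) = \frac{9}{5} \approx 1.8$)
$M = - \frac{162}{5}$ ($M = - 3 \left(9 + \frac{9}{5}\right) = \left(-3\right) \frac{54}{5} = - \frac{162}{5} \approx -32.4$)
$D{\left(R \right)} = \frac{81}{10}$ ($D{\left(R \right)} = - \frac{162}{5 \left(-4\right)} = \left(- \frac{162}{5}\right) \left(- \frac{1}{4}\right) = \frac{81}{10}$)
$Z{\left(-7 \right)} D{\left(-8 - 4 \right)} = \left(-7\right) \frac{81}{10} = - \frac{567}{10}$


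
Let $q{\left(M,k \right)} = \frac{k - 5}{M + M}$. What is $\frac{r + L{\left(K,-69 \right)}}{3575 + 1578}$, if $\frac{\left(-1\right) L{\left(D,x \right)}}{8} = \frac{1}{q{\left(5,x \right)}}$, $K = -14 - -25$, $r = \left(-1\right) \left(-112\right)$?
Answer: $\frac{4184}{190661} \approx 0.021945$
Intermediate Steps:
$r = 112$
$q{\left(M,k \right)} = \frac{-5 + k}{2 M}$
$K = 11$ ($K = -14 + 25 = 11$)
$L{\left(D,x \right)} = - \frac{8}{- \frac{1}{2} + \frac{x}{10}}$ ($L{\left(D,x \right)} = - \frac{8}{\frac{1}{2} \cdot \frac{1}{5} \left(-5 + x\right)} = - \frac{8}{- \frac{1}{2} + \frac{x}{10}}$)
$\frac{r + L{\left(K,-69 \right)}}{3575 + 1578} = \frac{112 - \frac{80}{-5 - 69}}{3575 + 1578} = \frac{112 - \frac{80}{-74}}{5153} = \left(112 - - \frac{40}{37}\right) \frac{1}{5153} = \left(112 + \frac{40}{37}\right) \frac{1}{5153} = \frac{4184}{37} \cdot \frac{1}{5153} = \frac{4184}{190661}$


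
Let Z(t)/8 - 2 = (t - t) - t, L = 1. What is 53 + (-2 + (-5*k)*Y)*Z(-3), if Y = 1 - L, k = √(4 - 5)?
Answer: 0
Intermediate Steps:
k = I (k = √(-1) = I ≈ 1.0*I)
Y = 0 (Y = 1 - 1*1 = 1 - 1 = 0)
Z(t) = 16 - 8*t (Z(t) = 16 + 8*((t - t) - t) = 16 + 8*(0 - t) = 16 + 8*(-t) = 16 - 8*t)
53 + (-2 + (-5*k)*Y)*Z(-3) = 53 + (-2 - 5*I*0)*(16 - 8*(-3)) = 53 + (-2 + 0)*(16 + 24) = 53 - 2*40 = 53 - 80 = -27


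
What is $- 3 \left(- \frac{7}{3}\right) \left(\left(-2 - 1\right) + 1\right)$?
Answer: $-14$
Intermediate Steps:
$- 3 \left(- \frac{7}{3}\right) \left(\left(-2 - 1\right) + 1\right) = - 3 \left(\left(-7\right) \frac{1}{3}\right) \left(-3 + 1\right) = \left(-3\right) \left(- \frac{7}{3}\right) \left(-2\right) = 7 \left(-2\right) = -14$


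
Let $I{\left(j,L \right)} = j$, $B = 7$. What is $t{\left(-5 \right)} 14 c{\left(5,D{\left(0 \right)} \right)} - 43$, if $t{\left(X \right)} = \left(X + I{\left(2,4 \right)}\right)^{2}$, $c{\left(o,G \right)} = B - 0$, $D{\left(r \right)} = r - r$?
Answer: $839$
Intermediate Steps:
$D{\left(r \right)} = 0$
$c{\left(o,G \right)} = 7$ ($c{\left(o,G \right)} = 7 - 0 = 7 + 0 = 7$)
$t{\left(X \right)} = \left(2 + X\right)^{2}$ ($t{\left(X \right)} = \left(X + 2\right)^{2} = \left(2 + X\right)^{2}$)
$t{\left(-5 \right)} 14 c{\left(5,D{\left(0 \right)} \right)} - 43 = \left(2 - 5\right)^{2} \cdot 14 \cdot 7 - 43 = \left(-3\right)^{2} \cdot 14 \cdot 7 - 43 = 9 \cdot 14 \cdot 7 - 43 = 126 \cdot 7 - 43 = 882 - 43 = 839$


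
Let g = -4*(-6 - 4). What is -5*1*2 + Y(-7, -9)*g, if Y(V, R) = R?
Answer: -370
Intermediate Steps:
g = 40 (g = -4*(-10) = 40)
-5*1*2 + Y(-7, -9)*g = -5*1*2 - 9*40 = -5*2 - 360 = -10 - 360 = -370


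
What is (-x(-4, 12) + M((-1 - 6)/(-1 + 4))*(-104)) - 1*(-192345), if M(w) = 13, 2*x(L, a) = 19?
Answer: 381967/2 ≈ 1.9098e+5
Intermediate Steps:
x(L, a) = 19/2 (x(L, a) = (1/2)*19 = 19/2)
(-x(-4, 12) + M((-1 - 6)/(-1 + 4))*(-104)) - 1*(-192345) = (-1*19/2 + 13*(-104)) - 1*(-192345) = (-19/2 - 1352) + 192345 = -2723/2 + 192345 = 381967/2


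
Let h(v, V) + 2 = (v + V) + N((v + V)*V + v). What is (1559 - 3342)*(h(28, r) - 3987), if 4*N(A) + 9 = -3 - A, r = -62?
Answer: 8130480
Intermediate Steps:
N(A) = -3 - A/4 (N(A) = -9/4 + (-3 - A)/4 = -9/4 + (-¾ - A/4) = -3 - A/4)
h(v, V) = -5 + V + 3*v/4 - V*(V + v)/4 (h(v, V) = -2 + ((v + V) + (-3 - ((v + V)*V + v)/4)) = -2 + ((V + v) + (-3 - ((V + v)*V + v)/4)) = -2 + ((V + v) + (-3 - (V*(V + v) + v)/4)) = -2 + ((V + v) + (-3 - (v + V*(V + v))/4)) = -2 + ((V + v) + (-3 + (-v/4 - V*(V + v)/4))) = -2 + ((V + v) + (-3 - v/4 - V*(V + v)/4)) = -2 + (-3 + V + 3*v/4 - V*(V + v)/4) = -5 + V + 3*v/4 - V*(V + v)/4)
(1559 - 3342)*(h(28, r) - 3987) = (1559 - 3342)*((-5 - 62 - ¼*(-62)² + (¾)*28 - ¼*(-62)*28) - 3987) = -1783*((-5 - 62 - ¼*3844 + 21 + 434) - 3987) = -1783*((-5 - 62 - 961 + 21 + 434) - 3987) = -1783*(-573 - 3987) = -1783*(-4560) = 8130480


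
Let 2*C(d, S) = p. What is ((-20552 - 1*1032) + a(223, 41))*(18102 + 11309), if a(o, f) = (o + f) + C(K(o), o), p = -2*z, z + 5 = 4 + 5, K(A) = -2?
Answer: -627160164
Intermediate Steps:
z = 4 (z = -5 + (4 + 5) = -5 + 9 = 4)
p = -8 (p = -2*4 = -8)
C(d, S) = -4 (C(d, S) = (½)*(-8) = -4)
a(o, f) = -4 + f + o (a(o, f) = (o + f) - 4 = (f + o) - 4 = -4 + f + o)
((-20552 - 1*1032) + a(223, 41))*(18102 + 11309) = ((-20552 - 1*1032) + (-4 + 41 + 223))*(18102 + 11309) = ((-20552 - 1032) + 260)*29411 = (-21584 + 260)*29411 = -21324*29411 = -627160164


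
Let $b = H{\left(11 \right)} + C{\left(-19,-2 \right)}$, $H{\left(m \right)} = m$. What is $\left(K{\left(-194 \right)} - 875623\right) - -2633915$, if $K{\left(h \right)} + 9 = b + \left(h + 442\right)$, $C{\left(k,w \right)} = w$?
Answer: $1758540$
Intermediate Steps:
$b = 9$ ($b = 11 - 2 = 9$)
$K{\left(h \right)} = 442 + h$ ($K{\left(h \right)} = -9 + \left(9 + \left(h + 442\right)\right) = -9 + \left(9 + \left(442 + h\right)\right) = -9 + \left(451 + h\right) = 442 + h$)
$\left(K{\left(-194 \right)} - 875623\right) - -2633915 = \left(\left(442 - 194\right) - 875623\right) - -2633915 = \left(248 - 875623\right) + 2633915 = -875375 + 2633915 = 1758540$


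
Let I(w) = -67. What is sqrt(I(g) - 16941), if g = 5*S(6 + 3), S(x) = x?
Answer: 4*I*sqrt(1063) ≈ 130.41*I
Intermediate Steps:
g = 45 (g = 5*(6 + 3) = 5*9 = 45)
sqrt(I(g) - 16941) = sqrt(-67 - 16941) = sqrt(-17008) = 4*I*sqrt(1063)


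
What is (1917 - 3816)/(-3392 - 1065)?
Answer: 1899/4457 ≈ 0.42607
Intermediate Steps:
(1917 - 3816)/(-3392 - 1065) = -1899/(-4457) = -1899*(-1/4457) = 1899/4457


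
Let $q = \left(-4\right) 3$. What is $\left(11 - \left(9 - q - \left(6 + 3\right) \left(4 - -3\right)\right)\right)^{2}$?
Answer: $2809$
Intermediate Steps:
$q = -12$
$\left(11 - \left(9 - q - \left(6 + 3\right) \left(4 - -3\right)\right)\right)^{2} = \left(11 - \left(21 - \left(6 + 3\right) \left(4 - -3\right)\right)\right)^{2} = \left(11 - \left(21 - 9 \left(4 + 3\right)\right)\right)^{2} = \left(11 + \left(\left(-12 + 9 \cdot 7\right) - 9\right)\right)^{2} = \left(11 + \left(\left(-12 + 63\right) - 9\right)\right)^{2} = \left(11 + \left(51 - 9\right)\right)^{2} = \left(11 + 42\right)^{2} = 53^{2} = 2809$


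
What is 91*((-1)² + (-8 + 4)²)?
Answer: 1547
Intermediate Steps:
91*((-1)² + (-8 + 4)²) = 91*(1 + (-4)²) = 91*(1 + 16) = 91*17 = 1547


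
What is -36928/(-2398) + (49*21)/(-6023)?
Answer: 109974901/7221577 ≈ 15.229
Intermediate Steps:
-36928/(-2398) + (49*21)/(-6023) = -36928*(-1/2398) + 1029*(-1/6023) = 18464/1199 - 1029/6023 = 109974901/7221577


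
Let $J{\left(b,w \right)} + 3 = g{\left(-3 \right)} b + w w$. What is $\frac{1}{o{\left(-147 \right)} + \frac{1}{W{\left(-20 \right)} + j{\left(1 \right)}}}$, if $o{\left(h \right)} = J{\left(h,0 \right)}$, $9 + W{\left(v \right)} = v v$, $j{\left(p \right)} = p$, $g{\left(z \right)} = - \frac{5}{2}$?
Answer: $\frac{392}{142885} \approx 0.0027435$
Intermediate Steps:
$g{\left(z \right)} = - \frac{5}{2}$ ($g{\left(z \right)} = \left(-5\right) \frac{1}{2} = - \frac{5}{2}$)
$J{\left(b,w \right)} = -3 + w^{2} - \frac{5 b}{2}$ ($J{\left(b,w \right)} = -3 - \left(\frac{5 b}{2} - w w\right) = -3 - \left(- w^{2} + \frac{5 b}{2}\right) = -3 + w^{2} - \frac{5 b}{2}$)
$W{\left(v \right)} = -9 + v^{2}$ ($W{\left(v \right)} = -9 + v v = -9 + v^{2}$)
$o{\left(h \right)} = -3 - \frac{5 h}{2}$ ($o{\left(h \right)} = -3 + 0^{2} - \frac{5 h}{2} = -3 + 0 - \frac{5 h}{2} = -3 - \frac{5 h}{2}$)
$\frac{1}{o{\left(-147 \right)} + \frac{1}{W{\left(-20 \right)} + j{\left(1 \right)}}} = \frac{1}{\left(-3 - - \frac{735}{2}\right) + \frac{1}{\left(-9 + \left(-20\right)^{2}\right) + 1}} = \frac{1}{\left(-3 + \frac{735}{2}\right) + \frac{1}{\left(-9 + 400\right) + 1}} = \frac{1}{\frac{729}{2} + \frac{1}{391 + 1}} = \frac{1}{\frac{729}{2} + \frac{1}{392}} = \frac{1}{\frac{142885}{392}} = \frac{392}{142885}$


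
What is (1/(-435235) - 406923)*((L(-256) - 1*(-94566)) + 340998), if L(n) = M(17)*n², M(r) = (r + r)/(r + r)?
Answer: -17749676759619320/87047 ≈ -2.0391e+11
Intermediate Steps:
M(r) = 1 (M(r) = (2*r)/((2*r)) = (2*r)*(1/(2*r)) = 1)
L(n) = n² (L(n) = 1*n² = n²)
(1/(-435235) - 406923)*((L(-256) - 1*(-94566)) + 340998) = (1/(-435235) - 406923)*(((-256)² - 1*(-94566)) + 340998) = (-1/435235 - 406923)*((65536 + 94566) + 340998) = -177107131906*(160102 + 340998)/435235 = -177107131906/435235*501100 = -17749676759619320/87047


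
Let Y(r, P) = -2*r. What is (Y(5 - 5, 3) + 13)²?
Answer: 169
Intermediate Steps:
(Y(5 - 5, 3) + 13)² = (-2*(5 - 5) + 13)² = (-2*0 + 13)² = (0 + 13)² = 13² = 169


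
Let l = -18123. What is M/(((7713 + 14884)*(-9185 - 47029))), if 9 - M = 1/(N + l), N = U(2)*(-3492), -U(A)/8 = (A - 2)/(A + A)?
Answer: -81554/11510531289117 ≈ -7.0852e-9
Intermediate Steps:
U(A) = -4*(-2 + A)/A (U(A) = -8*(A - 2)/(A + A) = -8*(-2 + A)/(2*A) = -8*(-2 + A)*1/(2*A) = -4*(-2 + A)/A)
N = 0 (N = (-4 + 8/2)*(-3492) = (-4 + 8*(½))*(-3492) = (-4 + 4)*(-3492) = 0*(-3492) = 0)
M = 163108/18123 (M = 9 - 1/(0 - 18123) = 9 - 1/(-18123) = 9 - 1*(-1/18123) = 9 + 1/18123 = 163108/18123 ≈ 9.0001)
M/(((7713 + 14884)*(-9185 - 47029))) = 163108/(18123*(((7713 + 14884)*(-9185 - 47029)))) = 163108/(18123*((22597*(-56214)))) = (163108/18123)/(-1270267758) = (163108/18123)*(-1/1270267758) = -81554/11510531289117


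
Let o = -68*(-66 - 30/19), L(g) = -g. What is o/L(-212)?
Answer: 21828/1007 ≈ 21.676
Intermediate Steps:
o = 87312/19 (o = -68*(-66 - 30*1/19) = -68*(-66 - 30/19) = -68*(-1284/19) = 87312/19 ≈ 4595.4)
o/L(-212) = 87312/(19*((-1*(-212)))) = (87312/19)/212 = (87312/19)*(1/212) = 21828/1007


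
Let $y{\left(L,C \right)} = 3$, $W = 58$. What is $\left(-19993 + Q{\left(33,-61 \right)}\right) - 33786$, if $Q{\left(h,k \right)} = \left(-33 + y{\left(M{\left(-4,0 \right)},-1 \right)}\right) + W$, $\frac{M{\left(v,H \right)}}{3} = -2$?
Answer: $-53751$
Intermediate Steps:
$M{\left(v,H \right)} = -6$ ($M{\left(v,H \right)} = 3 \left(-2\right) = -6$)
$Q{\left(h,k \right)} = 28$ ($Q{\left(h,k \right)} = \left(-33 + 3\right) + 58 = -30 + 58 = 28$)
$\left(-19993 + Q{\left(33,-61 \right)}\right) - 33786 = \left(-19993 + 28\right) - 33786 = -19965 - 33786 = -53751$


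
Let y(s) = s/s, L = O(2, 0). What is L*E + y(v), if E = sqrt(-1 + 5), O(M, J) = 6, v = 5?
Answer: 13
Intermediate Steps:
E = 2 (E = sqrt(4) = 2)
L = 6
y(s) = 1
L*E + y(v) = 6*2 + 1 = 12 + 1 = 13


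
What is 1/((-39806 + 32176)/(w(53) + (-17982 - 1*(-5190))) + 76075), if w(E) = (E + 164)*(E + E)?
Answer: 1021/77671812 ≈ 1.3145e-5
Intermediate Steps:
w(E) = 2*E*(164 + E) (w(E) = (164 + E)*(2*E) = 2*E*(164 + E))
1/((-39806 + 32176)/(w(53) + (-17982 - 1*(-5190))) + 76075) = 1/((-39806 + 32176)/(2*53*(164 + 53) + (-17982 - 1*(-5190))) + 76075) = 1/(-7630/(2*53*217 + (-17982 + 5190)) + 76075) = 1/(-7630/(23002 - 12792) + 76075) = 1/(-7630/10210 + 76075) = 1/(-7630*1/10210 + 76075) = 1/(-763/1021 + 76075) = 1/(77671812/1021) = 1021/77671812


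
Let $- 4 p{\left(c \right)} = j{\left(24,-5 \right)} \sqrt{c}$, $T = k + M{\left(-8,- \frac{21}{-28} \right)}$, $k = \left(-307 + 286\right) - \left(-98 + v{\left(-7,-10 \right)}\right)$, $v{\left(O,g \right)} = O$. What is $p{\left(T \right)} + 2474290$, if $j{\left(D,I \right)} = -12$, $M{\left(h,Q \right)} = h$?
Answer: $2474290 + 6 \sqrt{19} \approx 2.4743 \cdot 10^{6}$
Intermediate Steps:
$k = 84$ ($k = \left(-307 + 286\right) + \left(98 - -7\right) = -21 + \left(98 + 7\right) = -21 + 105 = 84$)
$T = 76$ ($T = 84 - 8 = 76$)
$p{\left(c \right)} = 3 \sqrt{c}$ ($p{\left(c \right)} = - \frac{\left(-12\right) \sqrt{c}}{4} = 3 \sqrt{c}$)
$p{\left(T \right)} + 2474290 = 3 \sqrt{76} + 2474290 = 3 \cdot 2 \sqrt{19} + 2474290 = 6 \sqrt{19} + 2474290 = 2474290 + 6 \sqrt{19}$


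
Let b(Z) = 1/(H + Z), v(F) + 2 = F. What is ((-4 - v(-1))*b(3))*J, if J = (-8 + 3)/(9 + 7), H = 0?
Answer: 5/48 ≈ 0.10417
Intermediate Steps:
v(F) = -2 + F
b(Z) = 1/Z (b(Z) = 1/(0 + Z) = 1/Z)
J = -5/16 ≈ -0.31250
((-4 - v(-1))*b(3))*J = ((-4 - (-2 - 1))/3)*(-5/16) = ((-4 - 1*(-3))*(⅓))*(-5/16) = ((-4 + 3)*(⅓))*(-5/16) = -1*⅓*(-5/16) = -⅓*(-5/16) = 5/48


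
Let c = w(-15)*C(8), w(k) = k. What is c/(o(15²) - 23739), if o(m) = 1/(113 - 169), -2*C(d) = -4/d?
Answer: 42/265877 ≈ 0.00015797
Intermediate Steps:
C(d) = 2/d (C(d) = -(-2)/d = 2/d)
o(m) = -1/56 (o(m) = 1/(-56) = -1/56)
c = -15/4 (c = -30/8 = -15*¼ = -15/4 ≈ -3.7500)
c/(o(15²) - 23739) = -15/(4*(-1/56 - 23739)) = -15/(4*(-1329385/56)) = -15/4*(-56/1329385) = 42/265877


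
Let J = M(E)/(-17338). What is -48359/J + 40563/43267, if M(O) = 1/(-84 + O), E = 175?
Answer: 3301220141652137/43267 ≈ 7.6299e+10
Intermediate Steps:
J = -1/1577758 (J = 1/((-84 + 175)*(-17338)) = -1/17338/91 = (1/91)*(-1/17338) = -1/1577758 ≈ -6.3381e-7)
-48359/J + 40563/43267 = -48359/(-1/1577758) + 40563/43267 = -48359*(-1577758) + 40563*(1/43267) = 76298799122 + 40563/43267 = 3301220141652137/43267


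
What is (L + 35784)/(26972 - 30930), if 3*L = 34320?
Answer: -23612/1979 ≈ -11.931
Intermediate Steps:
L = 11440 (L = (⅓)*34320 = 11440)
(L + 35784)/(26972 - 30930) = (11440 + 35784)/(26972 - 30930) = 47224/(-3958) = 47224*(-1/3958) = -23612/1979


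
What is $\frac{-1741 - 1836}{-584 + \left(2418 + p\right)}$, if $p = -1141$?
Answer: $- \frac{511}{99} \approx -5.1616$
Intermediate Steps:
$\frac{-1741 - 1836}{-584 + \left(2418 + p\right)} = \frac{-1741 - 1836}{-584 + \left(2418 - 1141\right)} = - \frac{3577}{-584 + 1277} = - \frac{3577}{693} = \left(-3577\right) \frac{1}{693} = - \frac{511}{99}$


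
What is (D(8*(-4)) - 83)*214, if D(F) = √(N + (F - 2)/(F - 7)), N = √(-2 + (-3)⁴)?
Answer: -17762 + 214*√(1326 + 1521*√79)/39 ≈ -17093.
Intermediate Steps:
N = √79 (N = √(-2 + 81) = √79 ≈ 8.8882)
D(F) = √(√79 + (-2 + F)/(-7 + F)) (D(F) = √(√79 + (F - 2)/(F - 7)) = √(√79 + (-2 + F)/(-7 + F)))
(D(8*(-4)) - 83)*214 = (√((-2 + 8*(-4) + √79*(-7 + 8*(-4)))/(-7 + 8*(-4))) - 83)*214 = (√((-2 - 32 + √79*(-7 - 32))/(-7 - 32)) - 83)*214 = (√((-2 - 32 + √79*(-39))/(-39)) - 83)*214 = (√(-(-2 - 32 - 39*√79)/39) - 83)*214 = (√(-(-34 - 39*√79)/39) - 83)*214 = (√(34/39 + √79) - 83)*214 = (-83 + √(34/39 + √79))*214 = -17762 + 214*√(34/39 + √79)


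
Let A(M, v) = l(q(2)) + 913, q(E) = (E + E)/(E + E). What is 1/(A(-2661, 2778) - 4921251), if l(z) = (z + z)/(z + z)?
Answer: -1/4920337 ≈ -2.0324e-7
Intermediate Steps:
q(E) = 1 (q(E) = (2*E)/((2*E)) = (2*E)*(1/(2*E)) = 1)
l(z) = 1 (l(z) = (2*z)/((2*z)) = (2*z)*(1/(2*z)) = 1)
A(M, v) = 914 (A(M, v) = 1 + 913 = 914)
1/(A(-2661, 2778) - 4921251) = 1/(914 - 4921251) = 1/(-4920337) = -1/4920337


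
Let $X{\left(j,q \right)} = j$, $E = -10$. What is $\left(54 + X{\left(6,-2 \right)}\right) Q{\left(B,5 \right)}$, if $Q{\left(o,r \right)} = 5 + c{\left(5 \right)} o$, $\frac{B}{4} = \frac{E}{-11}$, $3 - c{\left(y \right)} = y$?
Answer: $- \frac{1500}{11} \approx -136.36$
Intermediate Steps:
$c{\left(y \right)} = 3 - y$
$B = \frac{40}{11}$ ($B = 4 \left(- \frac{10}{-11}\right) = 4 \left(\left(-10\right) \left(- \frac{1}{11}\right)\right) = 4 \cdot \frac{10}{11} = \frac{40}{11} \approx 3.6364$)
$Q{\left(o,r \right)} = 5 - 2 o$ ($Q{\left(o,r \right)} = 5 + \left(3 - 5\right) o = 5 - 2 o$)
$\left(54 + X{\left(6,-2 \right)}\right) Q{\left(B,5 \right)} = \left(54 + 6\right) \left(5 - \frac{80}{11}\right) = 60 \left(5 - \frac{80}{11}\right) = 60 \left(- \frac{25}{11}\right) = - \frac{1500}{11}$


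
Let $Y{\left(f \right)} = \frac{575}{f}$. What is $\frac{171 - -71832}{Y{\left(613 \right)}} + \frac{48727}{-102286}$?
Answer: $\frac{4514654981929}{58814450} \approx 76761.0$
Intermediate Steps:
$\frac{171 - -71832}{Y{\left(613 \right)}} + \frac{48727}{-102286} = \frac{171 - -71832}{575 \cdot \frac{1}{613}} + \frac{48727}{-102286} = \frac{171 + 71832}{575 \cdot \frac{1}{613}} + 48727 \left(- \frac{1}{102286}\right) = \frac{72003}{\frac{575}{613}} - \frac{48727}{102286} = 72003 \cdot \frac{613}{575} - \frac{48727}{102286} = \frac{44137839}{575} - \frac{48727}{102286} = \frac{4514654981929}{58814450}$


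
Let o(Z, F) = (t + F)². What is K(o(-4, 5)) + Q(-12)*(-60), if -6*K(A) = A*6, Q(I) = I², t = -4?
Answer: -8641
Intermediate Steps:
o(Z, F) = (-4 + F)²
K(A) = -A (K(A) = -A*6/6 = -A)
K(o(-4, 5)) + Q(-12)*(-60) = -(-4 + 5)² + (-12)²*(-60) = -1*1² + 144*(-60) = -1*1 - 8640 = -1 - 8640 = -8641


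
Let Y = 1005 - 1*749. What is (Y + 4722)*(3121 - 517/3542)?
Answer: 2501233435/161 ≈ 1.5536e+7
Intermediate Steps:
Y = 256 (Y = 1005 - 749 = 256)
(Y + 4722)*(3121 - 517/3542) = (256 + 4722)*(3121 - 517/3542) = 4978*(3121 - 517*1/3542) = 4978*(3121 - 47/322) = 4978*(1004915/322) = 2501233435/161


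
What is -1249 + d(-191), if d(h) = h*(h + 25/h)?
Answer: 35257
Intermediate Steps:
-1249 + d(-191) = -1249 + (25 + (-191)²) = -1249 + (25 + 36481) = -1249 + 36506 = 35257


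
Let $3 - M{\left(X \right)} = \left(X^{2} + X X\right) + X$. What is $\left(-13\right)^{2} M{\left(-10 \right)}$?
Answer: $-31603$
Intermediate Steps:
$M{\left(X \right)} = 3 - X - 2 X^{2}$ ($M{\left(X \right)} = 3 - \left(\left(X^{2} + X X\right) + X\right) = 3 - \left(\left(X^{2} + X^{2}\right) + X\right) = 3 - \left(2 X^{2} + X\right) = 3 - \left(X + 2 X^{2}\right) = 3 - X - 2 X^{2}$)
$\left(-13\right)^{2} M{\left(-10 \right)} = \left(-13\right)^{2} \left(3 - -10 - 2 \left(-10\right)^{2}\right) = 169 \left(3 + 10 - 200\right) = 169 \left(-187\right) = -31603$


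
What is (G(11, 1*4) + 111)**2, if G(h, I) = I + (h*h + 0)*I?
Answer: 358801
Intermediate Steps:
G(h, I) = I + I*h**2 (G(h, I) = I + (h**2 + 0)*I = I + h**2*I = I + I*h**2)
(G(11, 1*4) + 111)**2 = ((1*4)*(1 + 11**2) + 111)**2 = (4*(1 + 121) + 111)**2 = (4*122 + 111)**2 = (488 + 111)**2 = 599**2 = 358801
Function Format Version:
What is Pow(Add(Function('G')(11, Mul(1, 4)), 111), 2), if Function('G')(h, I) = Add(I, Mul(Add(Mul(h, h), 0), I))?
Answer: 358801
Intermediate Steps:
Function('G')(h, I) = Add(I, Mul(I, Pow(h, 2))) (Function('G')(h, I) = Add(I, Mul(Add(Pow(h, 2), 0), I)) = Add(I, Mul(Pow(h, 2), I)) = Add(I, Mul(I, Pow(h, 2))))
Pow(Add(Function('G')(11, Mul(1, 4)), 111), 2) = Pow(Add(Mul(Mul(1, 4), Add(1, Pow(11, 2))), 111), 2) = Pow(Add(Mul(4, Add(1, 121)), 111), 2) = Pow(Add(Mul(4, 122), 111), 2) = Pow(Add(488, 111), 2) = Pow(599, 2) = 358801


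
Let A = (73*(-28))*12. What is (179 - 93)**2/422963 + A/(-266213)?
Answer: 12343347812/112598249119 ≈ 0.10962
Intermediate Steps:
A = -24528 (A = -2044*12 = -24528)
(179 - 93)**2/422963 + A/(-266213) = (179 - 93)**2/422963 - 24528/(-266213) = 86**2*(1/422963) - 24528*(-1/266213) = 7396*(1/422963) + 24528/266213 = 7396/422963 + 24528/266213 = 12343347812/112598249119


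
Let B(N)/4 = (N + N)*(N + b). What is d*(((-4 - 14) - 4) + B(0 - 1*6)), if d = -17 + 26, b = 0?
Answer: 2394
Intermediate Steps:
d = 9
B(N) = 8*N² (B(N) = 4*((N + N)*(N + 0)) = 4*((2*N)*N) = 4*(2*N²) = 8*N²)
d*(((-4 - 14) - 4) + B(0 - 1*6)) = 9*(((-4 - 14) - 4) + 8*(0 - 1*6)²) = 9*((-18 - 4) + 8*(0 - 6)²) = 9*(-22 + 8*(-6)²) = 9*(-22 + 8*36) = 9*(-22 + 288) = 9*266 = 2394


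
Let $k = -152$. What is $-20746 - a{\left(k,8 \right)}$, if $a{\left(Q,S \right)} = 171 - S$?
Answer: $-20909$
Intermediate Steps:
$-20746 - a{\left(k,8 \right)} = -20746 - \left(171 - 8\right) = -20746 - 163 = -20909$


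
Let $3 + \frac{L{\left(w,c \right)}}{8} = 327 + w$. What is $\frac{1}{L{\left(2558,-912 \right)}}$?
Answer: $\frac{1}{23056} \approx 4.3373 \cdot 10^{-5}$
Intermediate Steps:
$L{\left(w,c \right)} = 2592 + 8 w$ ($L{\left(w,c \right)} = -24 + 8 \left(327 + w\right) = -24 + \left(2616 + 8 w\right) = 2592 + 8 w$)
$\frac{1}{L{\left(2558,-912 \right)}} = \frac{1}{2592 + 8 \cdot 2558} = \frac{1}{2592 + 20464} = \frac{1}{23056}$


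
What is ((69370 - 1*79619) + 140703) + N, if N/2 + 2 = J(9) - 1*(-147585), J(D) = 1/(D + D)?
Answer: 3830581/9 ≈ 4.2562e+5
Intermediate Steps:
J(D) = 1/(2*D)
N = 2656495/9 (N = -4 + 2*((½)/9 - 1*(-147585)) = -4 + 2*((½)*(⅑) + 147585) = -4 + 2*(1/18 + 147585) = -4 + 2*(2656531/18) = -4 + 2656531/9 = 2656495/9 ≈ 2.9517e+5)
((69370 - 1*79619) + 140703) + N = ((69370 - 1*79619) + 140703) + 2656495/9 = ((69370 - 79619) + 140703) + 2656495/9 = (-10249 + 140703) + 2656495/9 = 130454 + 2656495/9 = 3830581/9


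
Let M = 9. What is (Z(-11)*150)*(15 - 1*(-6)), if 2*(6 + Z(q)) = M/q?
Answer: -222075/11 ≈ -20189.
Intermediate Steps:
Z(q) = -6 + 9/(2*q) (Z(q) = -6 + (9/q)/2 = -6 + 9/(2*q))
(Z(-11)*150)*(15 - 1*(-6)) = ((-6 + (9/2)/(-11))*150)*(15 - 1*(-6)) = ((-6 + (9/2)*(-1/11))*150)*(15 + 6) = ((-6 - 9/22)*150)*21 = -141/22*150*21 = -10575/11*21 = -222075/11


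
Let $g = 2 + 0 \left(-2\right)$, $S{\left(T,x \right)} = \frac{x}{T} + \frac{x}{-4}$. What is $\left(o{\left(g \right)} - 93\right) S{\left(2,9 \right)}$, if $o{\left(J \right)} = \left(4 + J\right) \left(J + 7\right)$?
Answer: $- \frac{351}{4} \approx -87.75$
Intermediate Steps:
$S{\left(T,x \right)} = - \frac{x}{4} + \frac{x}{T}$ ($S{\left(T,x \right)} = \frac{x}{T} + x \left(- \frac{1}{4}\right) = \frac{x}{T} - \frac{x}{4} = - \frac{x}{4} + \frac{x}{T}$)
$g = 2$ ($g = 2 + 0 = 2$)
$o{\left(J \right)} = \left(4 + J\right) \left(7 + J\right)$
$\left(o{\left(g \right)} - 93\right) S{\left(2,9 \right)} = \left(\left(28 + 2^{2} + 11 \cdot 2\right) - 93\right) \left(\left(- \frac{1}{4}\right) 9 + \frac{9}{2}\right) = \left(\left(28 + 4 + 22\right) - 93\right) \left(- \frac{9}{4} + 9 \cdot \frac{1}{2}\right) = \left(54 - 93\right) \left(- \frac{9}{4} + \frac{9}{2}\right) = \left(-39\right) \frac{9}{4} = - \frac{351}{4}$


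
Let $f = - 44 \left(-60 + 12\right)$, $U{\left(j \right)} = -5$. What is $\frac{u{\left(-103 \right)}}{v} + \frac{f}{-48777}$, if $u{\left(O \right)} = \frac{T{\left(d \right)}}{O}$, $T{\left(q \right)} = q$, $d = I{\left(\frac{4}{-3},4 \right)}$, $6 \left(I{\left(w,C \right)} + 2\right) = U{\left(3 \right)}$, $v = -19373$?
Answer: $- \frac{8428926259}{194661105126} \approx -0.043301$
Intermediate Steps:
$I{\left(w,C \right)} = - \frac{17}{6}$ ($I{\left(w,C \right)} = -2 + \frac{1}{6} \left(-5\right) = -2 - \frac{5}{6} = - \frac{17}{6}$)
$d = - \frac{17}{6} \approx -2.8333$
$u{\left(O \right)} = - \frac{17}{6 O}$
$f = 2112$ ($f = \left(-44\right) \left(-48\right) = 2112$)
$\frac{u{\left(-103 \right)}}{v} + \frac{f}{-48777} = \frac{\left(- \frac{17}{6}\right) \frac{1}{-103}}{-19373} + \frac{2112}{-48777} = \left(- \frac{17}{6}\right) \left(- \frac{1}{103}\right) \left(- \frac{1}{19373}\right) + 2112 \left(- \frac{1}{48777}\right) = \frac{17}{618} \left(- \frac{1}{19373}\right) - \frac{704}{16259} = - \frac{17}{11972514} - \frac{704}{16259} = - \frac{8428926259}{194661105126}$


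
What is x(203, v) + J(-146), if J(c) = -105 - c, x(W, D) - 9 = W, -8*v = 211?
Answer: 253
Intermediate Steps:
v = -211/8 (v = -⅛*211 = -211/8 ≈ -26.375)
x(W, D) = 9 + W
x(203, v) + J(-146) = (9 + 203) + (-105 - 1*(-146)) = 212 + (-105 + 146) = 212 + 41 = 253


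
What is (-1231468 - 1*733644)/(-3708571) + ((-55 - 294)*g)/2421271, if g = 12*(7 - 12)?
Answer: 4835726174092/8979455413741 ≈ 0.53853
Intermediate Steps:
g = -60 (g = 12*(-5) = -60)
(-1231468 - 1*733644)/(-3708571) + ((-55 - 294)*g)/2421271 = (-1231468 - 1*733644)/(-3708571) + ((-55 - 294)*(-60))/2421271 = (-1231468 - 733644)*(-1/3708571) - 349*(-60)*(1/2421271) = -1965112*(-1/3708571) + 20940*(1/2421271) = 1965112/3708571 + 20940/2421271 = 4835726174092/8979455413741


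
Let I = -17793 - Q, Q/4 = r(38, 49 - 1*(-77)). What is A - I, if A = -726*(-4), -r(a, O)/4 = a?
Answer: 20089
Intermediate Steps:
r(a, O) = -4*a
Q = -608 (Q = 4*(-4*38) = 4*(-152) = -608)
I = -17185 (I = -17793 - 1*(-608) = -17793 + 608 = -17185)
A = 2904
A - I = 2904 - 1*(-17185) = 2904 + 17185 = 20089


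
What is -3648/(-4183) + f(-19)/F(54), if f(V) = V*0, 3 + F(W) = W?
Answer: 3648/4183 ≈ 0.87210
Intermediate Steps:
F(W) = -3 + W
f(V) = 0
-3648/(-4183) + f(-19)/F(54) = -3648/(-4183) + 0/(-3 + 54) = -3648*(-1/4183) + 0/51 = 3648/4183 + 0*(1/51) = 3648/4183 + 0 = 3648/4183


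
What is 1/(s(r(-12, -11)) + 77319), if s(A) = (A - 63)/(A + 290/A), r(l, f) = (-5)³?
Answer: 3183/246111077 ≈ 1.2933e-5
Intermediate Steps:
r(l, f) = -125
s(A) = (-63 + A)/(A + 290/A)
1/(s(r(-12, -11)) + 77319) = 1/(-125*(-63 - 125)/(290 + (-125)²) + 77319) = 1/(-125*(-188)/(290 + 15625) + 77319) = 1/(-125*(-188)/15915 + 77319) = 1/(-125*1/15915*(-188) + 77319) = 1/(4700/3183 + 77319) = 1/(246111077/3183) = 3183/246111077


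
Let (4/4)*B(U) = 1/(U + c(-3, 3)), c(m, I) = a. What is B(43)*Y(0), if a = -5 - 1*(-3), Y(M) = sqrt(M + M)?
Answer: 0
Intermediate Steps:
Y(M) = sqrt(2)*sqrt(M) (Y(M) = sqrt(2*M) = sqrt(2)*sqrt(M))
a = -2 (a = -5 + 3 = -2)
c(m, I) = -2
B(U) = 1/(-2 + U) (B(U) = 1/(U - 2) = 1/(-2 + U))
B(43)*Y(0) = (sqrt(2)*sqrt(0))/(-2 + 43) = (sqrt(2)*0)/41 = (1/41)*0 = 0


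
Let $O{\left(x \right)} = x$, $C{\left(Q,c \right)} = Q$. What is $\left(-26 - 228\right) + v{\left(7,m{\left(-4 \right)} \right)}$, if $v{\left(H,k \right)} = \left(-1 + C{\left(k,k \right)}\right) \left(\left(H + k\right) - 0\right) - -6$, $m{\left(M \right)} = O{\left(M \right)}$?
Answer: $-263$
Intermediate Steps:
$m{\left(M \right)} = M$
$v{\left(H,k \right)} = 6 + \left(-1 + k\right) \left(H + k\right)$ ($v{\left(H,k \right)} = \left(-1 + k\right) \left(\left(H + k\right) - 0\right) - -6 = \left(-1 + k\right) \left(\left(H + k\right) + \left(-1 + 1\right)\right) + 6 = \left(-1 + k\right) \left(\left(H + k\right) + 0\right) + 6 = \left(-1 + k\right) \left(H + k\right) + 6 = 6 + \left(-1 + k\right) \left(H + k\right)$)
$\left(-26 - 228\right) + v{\left(7,m{\left(-4 \right)} \right)} = \left(-26 - 228\right) + \left(6 + \left(-4\right)^{2} - 7 - -4 + 7 \left(-4\right)\right) = \left(-26 - 228\right) + \left(6 + 16 - 7 + 4 - 28\right) = -254 - 9 = -263$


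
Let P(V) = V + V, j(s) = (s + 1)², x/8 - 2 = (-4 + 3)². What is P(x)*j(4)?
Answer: 1200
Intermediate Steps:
x = 24 (x = 16 + 8*(-4 + 3)² = 16 + 8*(-1)² = 16 + 8*1 = 16 + 8 = 24)
j(s) = (1 + s)²
P(V) = 2*V
P(x)*j(4) = (2*24)*(1 + 4)² = 48*5² = 48*25 = 1200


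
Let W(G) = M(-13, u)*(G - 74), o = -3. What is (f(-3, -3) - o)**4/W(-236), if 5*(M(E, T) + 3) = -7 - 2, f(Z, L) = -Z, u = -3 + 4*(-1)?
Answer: 27/31 ≈ 0.87097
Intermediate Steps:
u = -7 (u = -3 - 4 = -7)
M(E, T) = -24/5 (M(E, T) = -3 + (-7 - 2)/5 = -3 + (1/5)*(-9) = -3 - 9/5 = -24/5)
W(G) = 1776/5 - 24*G/5 (W(G) = -24*(G - 74)/5 = -24*(-74 + G)/5 = 1776/5 - 24*G/5)
(f(-3, -3) - o)**4/W(-236) = (-1*(-3) - 1*(-3))**4/(1776/5 - 24/5*(-236)) = (3 + 3)**4/(1776/5 + 5664/5) = 6**4/1488 = 1296*(1/1488) = 27/31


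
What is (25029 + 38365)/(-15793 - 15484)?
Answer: -63394/31277 ≈ -2.0269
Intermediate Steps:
(25029 + 38365)/(-15793 - 15484) = 63394/(-31277) = 63394*(-1/31277) = -63394/31277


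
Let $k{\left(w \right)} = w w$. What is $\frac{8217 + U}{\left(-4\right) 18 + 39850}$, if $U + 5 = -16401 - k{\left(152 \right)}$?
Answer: $- \frac{31293}{39778} \approx -0.78669$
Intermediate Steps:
$k{\left(w \right)} = w^{2}$
$U = -39510$ ($U = -5 - 39505 = -39510$)
$\frac{8217 + U}{\left(-4\right) 18 + 39850} = \frac{8217 - 39510}{\left(-4\right) 18 + 39850} = - \frac{31293}{-72 + 39850} = - \frac{31293}{39778}$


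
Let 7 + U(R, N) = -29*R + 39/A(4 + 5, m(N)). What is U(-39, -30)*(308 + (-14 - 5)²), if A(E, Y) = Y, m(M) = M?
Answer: 7510863/10 ≈ 7.5109e+5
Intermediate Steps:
U(R, N) = -7 - 29*R + 39/N (U(R, N) = -7 + (-29*R + 39/N) = -7 - 29*R + 39/N)
U(-39, -30)*(308 + (-14 - 5)²) = (-7 - 29*(-39) + 39/(-30))*(308 + (-14 - 5)²) = (-7 + 1131 + 39*(-1/30))*(308 + (-19)²) = (-7 + 1131 - 13/10)*(308 + 361) = (11227/10)*669 = 7510863/10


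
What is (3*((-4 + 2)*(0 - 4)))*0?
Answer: 0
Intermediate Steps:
(3*((-4 + 2)*(0 - 4)))*0 = (3*(-2*(-4)))*0 = (3*8)*0 = 24*0 = 0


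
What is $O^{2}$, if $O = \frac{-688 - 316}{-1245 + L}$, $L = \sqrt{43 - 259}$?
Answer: $\frac{1008016 i}{9 \left(1660 \sqrt{6} + 172201 i\right)} \approx 0.65005 + 0.01535 i$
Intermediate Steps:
$L = 6 i \sqrt{6}$ ($L = \sqrt{-216} = 6 i \sqrt{6} \approx 14.697 i$)
$O = - \frac{1004}{-1245 + 6 i \sqrt{6}}$ ($O = \frac{-688 - 316}{-1245 + 6 i \sqrt{6}} = - \frac{1004}{-1245 + 6 i \sqrt{6}} \approx 0.80631 + 0.0095183 i$)
$O^{2} = \left(\frac{416660}{516747} + \frac{2008 i \sqrt{6}}{516747}\right)^{2}$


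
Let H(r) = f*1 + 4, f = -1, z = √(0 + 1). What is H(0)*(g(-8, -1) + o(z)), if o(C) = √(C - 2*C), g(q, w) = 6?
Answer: 18 + 3*I ≈ 18.0 + 3.0*I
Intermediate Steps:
z = 1 (z = √1 = 1)
o(C) = √(-C)
H(r) = 3 (H(r) = -1*1 + 4 = -1 + 4 = 3)
H(0)*(g(-8, -1) + o(z)) = 3*(6 + √(-1*1)) = 3*(6 + √(-1)) = 3*(6 + I) = 18 + 3*I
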